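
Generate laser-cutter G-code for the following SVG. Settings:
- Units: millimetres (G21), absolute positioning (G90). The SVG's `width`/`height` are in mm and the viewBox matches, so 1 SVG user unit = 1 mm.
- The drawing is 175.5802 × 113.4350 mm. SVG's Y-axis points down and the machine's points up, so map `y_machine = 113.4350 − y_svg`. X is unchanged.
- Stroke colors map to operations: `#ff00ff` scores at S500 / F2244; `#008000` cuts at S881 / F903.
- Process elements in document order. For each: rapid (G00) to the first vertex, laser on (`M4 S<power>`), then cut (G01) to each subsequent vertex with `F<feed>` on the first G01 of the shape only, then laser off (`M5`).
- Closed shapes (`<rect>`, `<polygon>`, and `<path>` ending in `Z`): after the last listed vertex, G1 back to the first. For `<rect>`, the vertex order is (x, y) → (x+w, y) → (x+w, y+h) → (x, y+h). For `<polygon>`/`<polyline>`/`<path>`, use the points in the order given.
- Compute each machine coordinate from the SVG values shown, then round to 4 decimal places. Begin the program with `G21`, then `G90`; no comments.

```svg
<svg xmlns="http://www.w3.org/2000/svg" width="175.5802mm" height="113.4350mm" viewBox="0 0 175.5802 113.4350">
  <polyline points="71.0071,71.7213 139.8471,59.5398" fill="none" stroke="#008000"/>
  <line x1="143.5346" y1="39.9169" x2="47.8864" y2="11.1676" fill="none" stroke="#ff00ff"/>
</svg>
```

G21
G90
G00 X71.0071 Y41.7137
M4 S881
G01 X139.8471 Y53.8952 F903
M5
G00 X143.5346 Y73.5181
M4 S500
G01 X47.8864 Y102.2674 F2244
M5

viewBox `0 0 175.5802 113.4350` with mm width/height → 1 unit = 1 mm. Flip: y_m = 113.4350 − y_svg.

**Shape 1** — `<polyline>` line segment, stroke `#008000` → cut (S881, F903). Machine vertices: (71.0071,41.7137) → (139.8471,53.8952). Open path.

**Shape 2** — `<line>` line segment, stroke `#ff00ff` → score (S500, F2244). Machine vertices: (143.5346,73.5181) → (47.8864,102.2674). Open path.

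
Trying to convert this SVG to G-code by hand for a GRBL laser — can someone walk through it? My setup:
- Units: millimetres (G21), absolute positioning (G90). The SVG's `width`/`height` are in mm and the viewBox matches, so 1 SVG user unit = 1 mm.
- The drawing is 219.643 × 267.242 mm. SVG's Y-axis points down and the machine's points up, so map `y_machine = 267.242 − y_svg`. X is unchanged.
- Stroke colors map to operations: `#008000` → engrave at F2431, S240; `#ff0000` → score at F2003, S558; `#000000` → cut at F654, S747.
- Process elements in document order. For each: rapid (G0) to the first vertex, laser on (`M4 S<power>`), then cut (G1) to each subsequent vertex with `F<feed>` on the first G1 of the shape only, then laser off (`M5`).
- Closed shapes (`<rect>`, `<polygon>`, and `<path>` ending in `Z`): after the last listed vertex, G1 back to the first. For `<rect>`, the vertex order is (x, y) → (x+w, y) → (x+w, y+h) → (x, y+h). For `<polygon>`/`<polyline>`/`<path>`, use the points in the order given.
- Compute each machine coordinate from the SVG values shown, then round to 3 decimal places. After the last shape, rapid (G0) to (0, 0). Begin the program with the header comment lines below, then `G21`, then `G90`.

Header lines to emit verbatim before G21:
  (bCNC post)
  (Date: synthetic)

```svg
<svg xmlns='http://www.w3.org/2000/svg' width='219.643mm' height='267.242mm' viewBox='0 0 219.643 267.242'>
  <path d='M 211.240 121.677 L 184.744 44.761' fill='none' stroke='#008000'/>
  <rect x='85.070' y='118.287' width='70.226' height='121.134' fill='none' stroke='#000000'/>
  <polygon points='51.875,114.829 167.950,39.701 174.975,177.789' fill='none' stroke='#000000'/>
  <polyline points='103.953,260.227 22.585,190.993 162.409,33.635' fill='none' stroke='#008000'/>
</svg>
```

(bCNC post)
(Date: synthetic)
G21
G90
G0 X211.240 Y145.565
M4 S240
G1 X184.744 Y222.481 F2431
M5
G0 X85.070 Y148.955
M4 S747
G1 X155.296 Y148.955 F654
G1 X155.296 Y27.821
G1 X85.070 Y27.821
G1 X85.070 Y148.955
M5
G0 X51.875 Y152.413
M4 S747
G1 X167.950 Y227.541 F654
G1 X174.975 Y89.453
G1 X51.875 Y152.413
M5
G0 X103.953 Y7.015
M4 S240
G1 X22.585 Y76.249 F2431
G1 X162.409 Y233.607
M5
G0 X0.000 Y0.000

viewBox `0 0 219.643 267.242` with mm width/height → 1 unit = 1 mm. Flip: y_m = 267.242 − y_svg.

**Shape 1** — `<path>` line segment, stroke `#008000` → engrave (S240, F2431). Machine vertices: (211.240,145.565) → (184.744,222.481). Open path.

**Shape 2** — `<rect>` rectangle, stroke `#000000` → cut (S747, F654). Machine vertices: (85.070,148.955) → (155.296,148.955) → (155.296,27.821) → (85.070,27.821) → (85.070,148.955). Closed: final G1 returns to the first vertex.

**Shape 3** — `<polygon>` regular polygon, stroke `#000000` → cut (S747, F654). Machine vertices: (51.875,152.413) → (167.950,227.541) → (174.975,89.453) → (51.875,152.413). Closed: final G1 returns to the first vertex.

**Shape 4** — `<polyline>` open polyline, stroke `#008000` → engrave (S240, F2431). Machine vertices: (103.953,7.015) → (22.585,76.249) → (162.409,233.607). Open path.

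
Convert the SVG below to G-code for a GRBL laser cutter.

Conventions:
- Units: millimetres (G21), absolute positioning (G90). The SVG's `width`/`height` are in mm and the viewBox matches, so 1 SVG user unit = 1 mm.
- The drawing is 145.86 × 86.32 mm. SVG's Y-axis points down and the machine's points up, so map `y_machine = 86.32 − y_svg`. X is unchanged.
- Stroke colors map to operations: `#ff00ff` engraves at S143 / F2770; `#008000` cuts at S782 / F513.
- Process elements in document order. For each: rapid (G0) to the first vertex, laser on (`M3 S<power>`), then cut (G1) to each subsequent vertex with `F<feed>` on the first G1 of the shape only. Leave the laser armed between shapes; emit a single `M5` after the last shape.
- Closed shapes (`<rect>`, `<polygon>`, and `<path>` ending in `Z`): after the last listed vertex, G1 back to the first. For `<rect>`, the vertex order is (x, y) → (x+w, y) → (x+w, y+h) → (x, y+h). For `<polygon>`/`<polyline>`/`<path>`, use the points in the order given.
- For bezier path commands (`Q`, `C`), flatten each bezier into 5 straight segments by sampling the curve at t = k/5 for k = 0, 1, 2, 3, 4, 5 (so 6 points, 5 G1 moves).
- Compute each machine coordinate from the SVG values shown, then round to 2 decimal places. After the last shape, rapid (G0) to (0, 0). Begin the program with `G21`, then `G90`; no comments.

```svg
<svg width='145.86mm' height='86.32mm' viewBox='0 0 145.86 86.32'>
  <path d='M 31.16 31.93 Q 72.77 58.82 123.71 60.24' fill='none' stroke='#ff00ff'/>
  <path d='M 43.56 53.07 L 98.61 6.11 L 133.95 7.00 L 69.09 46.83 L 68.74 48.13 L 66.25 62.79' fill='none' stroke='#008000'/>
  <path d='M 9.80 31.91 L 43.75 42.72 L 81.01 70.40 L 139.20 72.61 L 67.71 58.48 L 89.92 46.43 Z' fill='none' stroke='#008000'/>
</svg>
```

1 u = 1 mm; y_m = 86.32 − y.

[1] `<path>` quadratic bezier, #ff00ff→engrave S143 F2770: (31.16,54.39) → (48.18,44.65) → (65.94,36.95) → (84.45,31.29) → (103.71,27.67) → (123.71,26.08)

[2] `<path>` open polyline, #008000→cut S782 F513: (43.56,33.25) → (98.61,80.21) → (133.95,79.32) → (69.09,39.49) → (68.74,38.19) → (66.25,23.53)

[3] `<path>` closed polygon, #008000→cut S782 F513: (9.80,54.41) → (43.75,43.60) → (81.01,15.92) → (139.20,13.71) → (67.71,27.84) → (89.92,39.89) → (9.80,54.41) (closed)

G21
G90
G0 X31.16 Y54.39
M3 S143
G1 X48.18 Y44.65 F2770
G1 X65.94 Y36.95
G1 X84.45 Y31.29
G1 X103.71 Y27.67
G1 X123.71 Y26.08
G0 X43.56 Y33.25
M3 S782
G1 X98.61 Y80.21 F513
G1 X133.95 Y79.32
G1 X69.09 Y39.49
G1 X68.74 Y38.19
G1 X66.25 Y23.53
G0 X9.80 Y54.41
M3 S782
G1 X43.75 Y43.60 F513
G1 X81.01 Y15.92
G1 X139.20 Y13.71
G1 X67.71 Y27.84
G1 X89.92 Y39.89
G1 X9.80 Y54.41
M5
G0 X0.00 Y0.00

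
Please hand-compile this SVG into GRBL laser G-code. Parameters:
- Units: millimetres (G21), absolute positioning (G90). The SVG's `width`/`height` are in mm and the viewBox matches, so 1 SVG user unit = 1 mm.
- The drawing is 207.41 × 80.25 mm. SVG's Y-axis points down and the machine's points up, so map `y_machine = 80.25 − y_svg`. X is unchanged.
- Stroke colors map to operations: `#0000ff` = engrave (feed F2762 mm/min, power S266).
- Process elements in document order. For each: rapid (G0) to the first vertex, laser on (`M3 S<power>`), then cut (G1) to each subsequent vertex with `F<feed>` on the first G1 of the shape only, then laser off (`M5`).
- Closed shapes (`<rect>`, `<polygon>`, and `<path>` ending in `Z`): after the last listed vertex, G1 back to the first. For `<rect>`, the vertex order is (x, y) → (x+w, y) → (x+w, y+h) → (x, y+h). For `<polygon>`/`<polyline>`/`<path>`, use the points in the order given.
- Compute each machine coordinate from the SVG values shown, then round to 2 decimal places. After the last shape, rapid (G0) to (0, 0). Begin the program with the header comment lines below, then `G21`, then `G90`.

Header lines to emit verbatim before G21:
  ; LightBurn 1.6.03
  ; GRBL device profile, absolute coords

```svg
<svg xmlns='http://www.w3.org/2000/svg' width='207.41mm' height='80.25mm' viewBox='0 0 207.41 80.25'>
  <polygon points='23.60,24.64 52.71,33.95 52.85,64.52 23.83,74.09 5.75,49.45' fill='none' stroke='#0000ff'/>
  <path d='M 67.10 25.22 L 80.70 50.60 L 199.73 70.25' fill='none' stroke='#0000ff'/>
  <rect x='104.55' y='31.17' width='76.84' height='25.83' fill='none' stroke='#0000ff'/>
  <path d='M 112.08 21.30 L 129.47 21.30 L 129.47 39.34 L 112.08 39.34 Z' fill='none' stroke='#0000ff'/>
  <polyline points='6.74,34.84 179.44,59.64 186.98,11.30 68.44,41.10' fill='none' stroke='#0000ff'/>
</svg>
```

; LightBurn 1.6.03
; GRBL device profile, absolute coords
G21
G90
G0 X23.60 Y55.61
M3 S266
G1 X52.71 Y46.30 F2762
G1 X52.85 Y15.73
G1 X23.83 Y6.16
G1 X5.75 Y30.80
G1 X23.60 Y55.61
M5
G0 X67.10 Y55.03
M3 S266
G1 X80.70 Y29.65 F2762
G1 X199.73 Y10.00
M5
G0 X104.55 Y49.08
M3 S266
G1 X181.39 Y49.08 F2762
G1 X181.39 Y23.25
G1 X104.55 Y23.25
G1 X104.55 Y49.08
M5
G0 X112.08 Y58.95
M3 S266
G1 X129.47 Y58.95 F2762
G1 X129.47 Y40.91
G1 X112.08 Y40.91
G1 X112.08 Y58.95
M5
G0 X6.74 Y45.41
M3 S266
G1 X179.44 Y20.61 F2762
G1 X186.98 Y68.95
G1 X68.44 Y39.15
M5
G0 X0.00 Y0.00

viewBox `0 0 207.41 80.25` with mm width/height → 1 unit = 1 mm. Flip: y_m = 80.25 − y_svg.

**Shape 1** — `<polygon>` regular polygon, stroke `#0000ff` → engrave (S266, F2762). Machine vertices: (23.60,55.61) → (52.71,46.30) → (52.85,15.73) → (23.83,6.16) → (5.75,30.80) → (23.60,55.61). Closed: final G1 returns to the first vertex.

**Shape 2** — `<path>` open polyline, stroke `#0000ff` → engrave (S266, F2762). Machine vertices: (67.10,55.03) → (80.70,29.65) → (199.73,10.00). Open path.

**Shape 3** — `<rect>` rectangle, stroke `#0000ff` → engrave (S266, F2762). Machine vertices: (104.55,49.08) → (181.39,49.08) → (181.39,23.25) → (104.55,23.25) → (104.55,49.08). Closed: final G1 returns to the first vertex.

**Shape 4** — `<path>` rectangle, stroke `#0000ff` → engrave (S266, F2762). Machine vertices: (112.08,58.95) → (129.47,58.95) → (129.47,40.91) → (112.08,40.91) → (112.08,58.95). Closed: final G1 returns to the first vertex.

**Shape 5** — `<polyline>` open polyline, stroke `#0000ff` → engrave (S266, F2762). Machine vertices: (6.74,45.41) → (179.44,20.61) → (186.98,68.95) → (68.44,39.15). Open path.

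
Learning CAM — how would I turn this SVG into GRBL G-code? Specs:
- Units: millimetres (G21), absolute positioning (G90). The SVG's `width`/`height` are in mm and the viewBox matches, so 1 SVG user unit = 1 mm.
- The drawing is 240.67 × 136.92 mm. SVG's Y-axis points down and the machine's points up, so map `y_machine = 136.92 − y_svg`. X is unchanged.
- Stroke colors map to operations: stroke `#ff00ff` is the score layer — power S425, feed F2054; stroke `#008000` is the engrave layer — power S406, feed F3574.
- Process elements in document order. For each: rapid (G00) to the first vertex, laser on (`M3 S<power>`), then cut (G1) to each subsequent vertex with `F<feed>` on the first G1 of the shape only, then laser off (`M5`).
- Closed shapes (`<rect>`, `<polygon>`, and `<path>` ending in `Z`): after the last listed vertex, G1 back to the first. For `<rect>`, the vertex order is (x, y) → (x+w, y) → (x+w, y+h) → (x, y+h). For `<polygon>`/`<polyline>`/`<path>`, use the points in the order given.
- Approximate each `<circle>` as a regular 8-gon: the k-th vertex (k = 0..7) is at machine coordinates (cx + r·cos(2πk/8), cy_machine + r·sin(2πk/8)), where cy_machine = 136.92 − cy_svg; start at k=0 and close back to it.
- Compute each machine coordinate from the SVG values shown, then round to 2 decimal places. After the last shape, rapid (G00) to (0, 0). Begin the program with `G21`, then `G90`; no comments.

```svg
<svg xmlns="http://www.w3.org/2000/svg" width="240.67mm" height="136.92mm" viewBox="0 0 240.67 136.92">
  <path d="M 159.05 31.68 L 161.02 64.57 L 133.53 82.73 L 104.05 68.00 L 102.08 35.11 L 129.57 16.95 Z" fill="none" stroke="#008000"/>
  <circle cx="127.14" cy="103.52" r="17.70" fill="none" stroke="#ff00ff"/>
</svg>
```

G21
G90
G00 X159.05 Y105.24
M3 S406
G1 X161.02 Y72.35 F3574
G1 X133.53 Y54.19
G1 X104.05 Y68.92
G1 X102.08 Y101.81
G1 X129.57 Y119.97
G1 X159.05 Y105.24
M5
G00 X144.84 Y33.40
M3 S425
G1 X139.66 Y45.92 F2054
G1 X127.14 Y51.10
G1 X114.62 Y45.92
G1 X109.44 Y33.40
G1 X114.62 Y20.88
G1 X127.14 Y15.70
G1 X139.66 Y20.88
G1 X144.84 Y33.40
M5
G00 X0.00 Y0.00

1 u = 1 mm; y_m = 136.92 − y.

[1] `<path>` regular polygon, #008000→engrave S406 F3574: (159.05,105.24) → (161.02,72.35) → (133.53,54.19) → (104.05,68.92) → (102.08,101.81) → (129.57,119.97) → (159.05,105.24) (closed)

[2] `<circle>` circle, #ff00ff→score S425 F2054: (144.84,33.40) → (139.66,45.92) → (127.14,51.10) → (114.62,45.92) → (109.44,33.40) → (114.62,20.88) → (127.14,15.70) → (139.66,20.88) → (144.84,33.40) (closed)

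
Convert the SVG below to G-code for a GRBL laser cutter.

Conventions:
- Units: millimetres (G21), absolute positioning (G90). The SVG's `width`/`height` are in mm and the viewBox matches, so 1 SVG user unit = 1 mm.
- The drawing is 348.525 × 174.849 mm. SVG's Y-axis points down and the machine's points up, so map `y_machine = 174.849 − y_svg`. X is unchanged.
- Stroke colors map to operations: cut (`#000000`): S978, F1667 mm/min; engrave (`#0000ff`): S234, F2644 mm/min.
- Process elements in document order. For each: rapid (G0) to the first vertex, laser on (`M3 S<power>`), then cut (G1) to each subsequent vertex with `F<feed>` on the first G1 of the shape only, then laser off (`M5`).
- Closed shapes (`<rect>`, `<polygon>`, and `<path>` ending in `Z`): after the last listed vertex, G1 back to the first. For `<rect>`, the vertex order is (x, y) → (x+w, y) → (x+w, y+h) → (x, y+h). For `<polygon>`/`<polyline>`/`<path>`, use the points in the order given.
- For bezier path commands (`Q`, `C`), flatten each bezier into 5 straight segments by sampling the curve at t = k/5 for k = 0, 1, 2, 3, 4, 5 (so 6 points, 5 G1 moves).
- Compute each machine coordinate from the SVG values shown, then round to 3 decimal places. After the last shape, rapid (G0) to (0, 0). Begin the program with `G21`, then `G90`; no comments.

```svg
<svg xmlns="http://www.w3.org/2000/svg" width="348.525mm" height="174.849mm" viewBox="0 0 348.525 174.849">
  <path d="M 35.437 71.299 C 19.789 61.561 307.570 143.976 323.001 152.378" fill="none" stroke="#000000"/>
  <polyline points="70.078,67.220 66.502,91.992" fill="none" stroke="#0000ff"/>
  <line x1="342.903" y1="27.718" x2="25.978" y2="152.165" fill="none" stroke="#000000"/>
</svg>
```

G21
G90
G0 X35.437 Y103.550
M3 S978
G1 X57.853 Y99.664 F1667
G1 X125.455 Y81.637
G1 X210.606 Y57.445
G1 X285.667 Y35.064
G1 X323.001 Y22.471
M5
G0 X70.078 Y107.629
M3 S234
G1 X66.502 Y82.857 F2644
M5
G0 X342.903 Y147.131
M3 S978
G1 X25.978 Y22.684 F1667
M5
G0 X0.000 Y0.000

viewBox `0 0 348.525 174.849` with mm width/height → 1 unit = 1 mm. Flip: y_m = 174.849 − y_svg.

**Shape 1** — `<path>` cubic bezier, stroke `#000000` → cut (S978, F1667). Control points (SVG): P0=(35.437,71.299), P1=(19.789,61.561), P2=(307.570,143.976), P3=(323.001,152.378); sampled at t=k/5. Machine vertices: (35.437,103.550) → (57.853,99.664) → (125.455,81.637) → (210.606,57.445) → (285.667,35.064) → (323.001,22.471). Open path.

**Shape 2** — `<polyline>` line segment, stroke `#0000ff` → engrave (S234, F2644). Machine vertices: (70.078,107.629) → (66.502,82.857). Open path.

**Shape 3** — `<line>` line segment, stroke `#000000` → cut (S978, F1667). Machine vertices: (342.903,147.131) → (25.978,22.684). Open path.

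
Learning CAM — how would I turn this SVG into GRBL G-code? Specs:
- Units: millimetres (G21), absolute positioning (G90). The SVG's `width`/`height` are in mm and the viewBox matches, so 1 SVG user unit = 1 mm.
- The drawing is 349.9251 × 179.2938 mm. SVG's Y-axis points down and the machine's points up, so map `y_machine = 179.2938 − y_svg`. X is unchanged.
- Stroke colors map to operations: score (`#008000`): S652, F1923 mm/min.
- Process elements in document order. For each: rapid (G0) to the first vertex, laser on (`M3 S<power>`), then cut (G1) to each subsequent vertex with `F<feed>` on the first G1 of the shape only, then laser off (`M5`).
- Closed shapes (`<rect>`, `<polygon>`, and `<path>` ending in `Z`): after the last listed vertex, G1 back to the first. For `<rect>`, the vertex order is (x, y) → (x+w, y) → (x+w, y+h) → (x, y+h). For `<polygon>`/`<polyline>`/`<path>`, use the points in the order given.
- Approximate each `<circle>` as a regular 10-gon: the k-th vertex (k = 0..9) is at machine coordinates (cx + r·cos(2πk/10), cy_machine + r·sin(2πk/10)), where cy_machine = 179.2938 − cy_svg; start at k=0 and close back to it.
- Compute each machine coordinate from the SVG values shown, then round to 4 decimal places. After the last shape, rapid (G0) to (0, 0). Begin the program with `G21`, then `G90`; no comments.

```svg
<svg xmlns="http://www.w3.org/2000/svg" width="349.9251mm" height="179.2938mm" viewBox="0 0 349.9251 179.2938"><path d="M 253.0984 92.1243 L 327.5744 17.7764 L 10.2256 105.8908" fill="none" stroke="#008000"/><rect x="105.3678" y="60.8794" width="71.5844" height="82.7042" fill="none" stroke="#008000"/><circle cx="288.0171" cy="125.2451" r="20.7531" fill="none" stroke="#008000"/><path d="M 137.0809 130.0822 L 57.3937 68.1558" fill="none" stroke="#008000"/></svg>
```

1 u = 1 mm; y_m = 179.2938 − y.

[1] `<path>` open polyline, #008000→score S652 F1923: (253.0984,87.1695) → (327.5744,161.5174) → (10.2256,73.4030)

[2] `<rect>` rectangle, #008000→score S652 F1923: (105.3678,118.4144) → (176.9522,118.4144) → (176.9522,35.7102) → (105.3678,35.7102) → (105.3678,118.4144) (closed)

[3] `<circle>` circle, #008000→score S652 F1923: (308.7702,54.0487) → (304.8067,66.2471) → (294.4302,73.7861) → (281.6040,73.7861) → (271.2275,66.2471) → (267.2640,54.0487) → (271.2275,41.8503) → (281.6040,34.3113) → (294.4302,34.3113) → (304.8067,41.8503) → (308.7702,54.0487) (closed)

[4] `<path>` line segment, #008000→score S652 F1923: (137.0809,49.2116) → (57.3937,111.1380)

G21
G90
G0 X253.0984 Y87.1695
M3 S652
G1 X327.5744 Y161.5174 F1923
G1 X10.2256 Y73.4030
M5
G0 X105.3678 Y118.4144
M3 S652
G1 X176.9522 Y118.4144 F1923
G1 X176.9522 Y35.7102
G1 X105.3678 Y35.7102
G1 X105.3678 Y118.4144
M5
G0 X308.7702 Y54.0487
M3 S652
G1 X304.8067 Y66.2471 F1923
G1 X294.4302 Y73.7861
G1 X281.6040 Y73.7861
G1 X271.2275 Y66.2471
G1 X267.2640 Y54.0487
G1 X271.2275 Y41.8503
G1 X281.6040 Y34.3113
G1 X294.4302 Y34.3113
G1 X304.8067 Y41.8503
G1 X308.7702 Y54.0487
M5
G0 X137.0809 Y49.2116
M3 S652
G1 X57.3937 Y111.1380 F1923
M5
G0 X0.0000 Y0.0000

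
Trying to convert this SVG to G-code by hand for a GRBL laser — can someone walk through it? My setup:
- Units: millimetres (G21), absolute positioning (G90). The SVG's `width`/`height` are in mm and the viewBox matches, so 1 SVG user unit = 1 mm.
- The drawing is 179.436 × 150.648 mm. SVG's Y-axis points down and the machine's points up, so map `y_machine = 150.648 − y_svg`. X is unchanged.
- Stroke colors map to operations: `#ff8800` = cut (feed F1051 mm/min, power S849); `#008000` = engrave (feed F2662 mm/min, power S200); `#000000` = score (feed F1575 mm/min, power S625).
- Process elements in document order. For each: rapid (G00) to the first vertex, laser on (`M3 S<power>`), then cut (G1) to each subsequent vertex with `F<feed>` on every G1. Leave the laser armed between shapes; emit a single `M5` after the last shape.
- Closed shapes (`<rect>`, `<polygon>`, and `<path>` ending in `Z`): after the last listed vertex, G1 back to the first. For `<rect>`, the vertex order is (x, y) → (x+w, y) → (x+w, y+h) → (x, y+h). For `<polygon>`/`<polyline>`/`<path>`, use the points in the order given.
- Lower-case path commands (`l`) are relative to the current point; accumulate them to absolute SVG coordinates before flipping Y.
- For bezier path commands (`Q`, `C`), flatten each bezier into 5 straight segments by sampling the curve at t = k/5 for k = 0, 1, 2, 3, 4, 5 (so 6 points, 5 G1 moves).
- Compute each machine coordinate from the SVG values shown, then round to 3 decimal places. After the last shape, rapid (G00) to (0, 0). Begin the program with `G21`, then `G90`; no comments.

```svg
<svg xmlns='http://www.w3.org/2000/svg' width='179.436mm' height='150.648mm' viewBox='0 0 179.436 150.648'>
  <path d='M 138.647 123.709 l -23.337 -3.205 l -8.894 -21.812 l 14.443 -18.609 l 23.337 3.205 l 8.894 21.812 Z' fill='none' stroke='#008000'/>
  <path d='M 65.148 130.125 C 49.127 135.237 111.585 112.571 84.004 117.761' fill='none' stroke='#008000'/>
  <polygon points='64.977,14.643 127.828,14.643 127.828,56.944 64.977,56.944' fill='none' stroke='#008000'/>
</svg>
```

G21
G90
G00 X138.647 Y26.939
M3 S200
G1 X115.310 Y30.144 F2662
G1 X106.416 Y51.956 F2662
G1 X120.859 Y70.565 F2662
G1 X144.196 Y67.360 F2662
G1 X153.090 Y45.548 F2662
G1 X138.647 Y26.939 F2662
G00 X65.148 Y20.523
M3 S200
G1 X63.605 Y20.344 F2662
G1 X72.808 Y24.161 F2662
G1 X84.668 Y29.305 F2662
G1 X91.096 Y33.103 F2662
G1 X84.004 Y32.887 F2662
G00 X64.977 Y136.005
M3 S200
G1 X127.828 Y136.005 F2662
G1 X127.828 Y93.704 F2662
G1 X64.977 Y93.704 F2662
G1 X64.977 Y136.005 F2662
M5
G00 X0.000 Y0.000

viewBox `0 0 179.436 150.648` with mm width/height → 1 unit = 1 mm. Flip: y_m = 150.648 − y_svg.

**Shape 1** — `<path>` regular polygon, stroke `#008000` → engrave (S200, F2662). Machine vertices: (138.647,26.939) → (115.310,30.144) → (106.416,51.956) → (120.859,70.565) → (144.196,67.360) → (153.090,45.548) → (138.647,26.939). Closed: final G1 returns to the first vertex.

**Shape 2** — `<path>` cubic bezier, stroke `#008000` → engrave (S200, F2662). Control points (SVG): P0=(65.148,130.125), P1=(49.127,135.237), P2=(111.585,112.571), P3=(84.004,117.761); sampled at t=k/5. Machine vertices: (65.148,20.523) → (63.605,20.344) → (72.808,24.161) → (84.668,29.305) → (91.096,33.103) → (84.004,32.887). Open path.

**Shape 3** — `<polygon>` rectangle, stroke `#008000` → engrave (S200, F2662). Machine vertices: (64.977,136.005) → (127.828,136.005) → (127.828,93.704) → (64.977,93.704) → (64.977,136.005). Closed: final G1 returns to the first vertex.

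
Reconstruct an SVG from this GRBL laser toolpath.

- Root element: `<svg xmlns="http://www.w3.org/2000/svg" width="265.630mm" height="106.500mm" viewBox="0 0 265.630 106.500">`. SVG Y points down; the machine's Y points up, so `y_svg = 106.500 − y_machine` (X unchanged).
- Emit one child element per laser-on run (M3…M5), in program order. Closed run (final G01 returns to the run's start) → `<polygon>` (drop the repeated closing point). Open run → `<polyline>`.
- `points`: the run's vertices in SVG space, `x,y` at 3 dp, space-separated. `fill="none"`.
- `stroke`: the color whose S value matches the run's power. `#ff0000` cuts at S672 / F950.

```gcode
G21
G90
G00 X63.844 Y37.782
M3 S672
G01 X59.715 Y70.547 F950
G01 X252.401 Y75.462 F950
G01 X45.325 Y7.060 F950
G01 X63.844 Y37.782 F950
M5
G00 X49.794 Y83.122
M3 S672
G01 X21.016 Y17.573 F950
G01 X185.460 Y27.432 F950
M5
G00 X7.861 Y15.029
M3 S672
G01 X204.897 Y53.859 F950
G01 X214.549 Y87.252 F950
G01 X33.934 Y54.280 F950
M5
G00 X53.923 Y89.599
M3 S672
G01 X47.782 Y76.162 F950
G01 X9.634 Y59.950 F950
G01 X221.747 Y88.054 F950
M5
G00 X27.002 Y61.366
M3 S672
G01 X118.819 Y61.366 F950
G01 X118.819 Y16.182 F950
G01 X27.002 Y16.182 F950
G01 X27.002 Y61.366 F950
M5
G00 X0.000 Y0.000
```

<svg xmlns="http://www.w3.org/2000/svg" width="265.630mm" height="106.500mm" viewBox="0 0 265.630 106.500">
  <polygon points="63.844,68.718 59.715,35.953 252.401,31.038 45.325,99.440" fill="none" stroke="#ff0000"/>
  <polyline points="49.794,23.378 21.016,88.927 185.460,79.068" fill="none" stroke="#ff0000"/>
  <polyline points="7.861,91.471 204.897,52.641 214.549,19.248 33.934,52.220" fill="none" stroke="#ff0000"/>
  <polyline points="53.923,16.901 47.782,30.338 9.634,46.550 221.747,18.446" fill="none" stroke="#ff0000"/>
  <polygon points="27.002,45.134 118.819,45.134 118.819,90.318 27.002,90.318" fill="none" stroke="#ff0000"/>
</svg>

Each laser-on run becomes one SVG element. Flip Y back into SVG space with y_svg = 106.500 − y_machine. Every run uses S672, so all elements get stroke `#ff0000` (cut).

Run 1: The run returns to its start, so emit a `<polygon>` with points (Y-flipped): 63.844,68.718 59.715,35.953 252.401,31.038 45.325,99.440.

Run 2: The run is open, so emit a `<polyline>` with points (Y-flipped): 49.794,23.378 21.016,88.927 185.460,79.068.

Run 3: The run is open, so emit a `<polyline>` with points (Y-flipped): 7.861,91.471 204.897,52.641 214.549,19.248 33.934,52.220.

Run 4: The run is open, so emit a `<polyline>` with points (Y-flipped): 53.923,16.901 47.782,30.338 9.634,46.550 221.747,18.446.

Run 5: The run returns to its start, so emit a `<polygon>` with points (Y-flipped): 27.002,45.134 118.819,45.134 118.819,90.318 27.002,90.318.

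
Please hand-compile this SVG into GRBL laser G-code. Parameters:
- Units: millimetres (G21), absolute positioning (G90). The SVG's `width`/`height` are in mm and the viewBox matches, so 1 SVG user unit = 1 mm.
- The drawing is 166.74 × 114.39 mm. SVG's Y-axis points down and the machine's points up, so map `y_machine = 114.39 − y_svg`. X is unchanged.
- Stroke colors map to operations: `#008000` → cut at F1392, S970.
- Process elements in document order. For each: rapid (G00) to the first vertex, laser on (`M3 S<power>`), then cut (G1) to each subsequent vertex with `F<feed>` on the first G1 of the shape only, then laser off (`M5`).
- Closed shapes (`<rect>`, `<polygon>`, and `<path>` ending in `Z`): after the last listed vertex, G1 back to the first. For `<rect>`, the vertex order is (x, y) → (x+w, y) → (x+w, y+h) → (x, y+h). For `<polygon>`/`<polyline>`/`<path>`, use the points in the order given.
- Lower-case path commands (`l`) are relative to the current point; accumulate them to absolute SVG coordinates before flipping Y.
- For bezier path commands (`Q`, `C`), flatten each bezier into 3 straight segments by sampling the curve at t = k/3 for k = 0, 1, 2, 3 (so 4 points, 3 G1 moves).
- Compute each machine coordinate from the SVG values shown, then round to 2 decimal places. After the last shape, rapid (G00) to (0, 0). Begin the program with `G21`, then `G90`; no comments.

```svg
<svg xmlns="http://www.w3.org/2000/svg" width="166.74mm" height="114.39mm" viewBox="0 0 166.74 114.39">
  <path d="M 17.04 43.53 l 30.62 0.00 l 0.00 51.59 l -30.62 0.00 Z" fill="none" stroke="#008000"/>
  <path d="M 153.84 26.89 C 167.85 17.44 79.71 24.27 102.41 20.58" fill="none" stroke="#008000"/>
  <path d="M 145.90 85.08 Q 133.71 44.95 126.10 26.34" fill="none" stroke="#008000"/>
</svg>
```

G21
G90
G00 X17.04 Y70.86
M3 S970
G1 X47.66 Y70.86 F1392
G1 X47.66 Y19.27
G1 X17.04 Y19.27
G1 X17.04 Y70.86
M5
G00 X153.84 Y87.50
M3 S970
G1 X141.69 Y92.52 F1392
G1 X108.77 Y92.63
G1 X102.41 Y93.81
M5
G00 X145.90 Y29.31
M3 S970
G1 X138.28 Y53.67 F1392
G1 X131.68 Y73.25
G1 X126.10 Y88.05
M5
G00 X0.00 Y0.00

Since the viewBox matches the mm dimensions, user units are millimetres directly. The only transform is the Y-flip y_m = 114.39 − y_svg.

Shape 1 is a rectangle drawn with `<path>`. Its stroke #008000 means cut at S970, F1392. After flipping Y the toolpath is (17.04,70.86) → (47.66,70.86) → (47.66,19.27) → (17.04,19.27) → (17.04,70.86), returning to the start.

Shape 2 is a cubic bezier drawn with `<path>`. Its stroke #008000 means cut at S970, F1392. After flipping Y the toolpath is (153.84,87.50) → (141.69,92.52) → (108.77,92.63) → (102.41,93.81).

Shape 3 is a quadratic bezier drawn with `<path>`. Its stroke #008000 means cut at S970, F1392. After flipping Y the toolpath is (145.90,29.31) → (138.28,53.67) → (131.68,73.25) → (126.10,88.05).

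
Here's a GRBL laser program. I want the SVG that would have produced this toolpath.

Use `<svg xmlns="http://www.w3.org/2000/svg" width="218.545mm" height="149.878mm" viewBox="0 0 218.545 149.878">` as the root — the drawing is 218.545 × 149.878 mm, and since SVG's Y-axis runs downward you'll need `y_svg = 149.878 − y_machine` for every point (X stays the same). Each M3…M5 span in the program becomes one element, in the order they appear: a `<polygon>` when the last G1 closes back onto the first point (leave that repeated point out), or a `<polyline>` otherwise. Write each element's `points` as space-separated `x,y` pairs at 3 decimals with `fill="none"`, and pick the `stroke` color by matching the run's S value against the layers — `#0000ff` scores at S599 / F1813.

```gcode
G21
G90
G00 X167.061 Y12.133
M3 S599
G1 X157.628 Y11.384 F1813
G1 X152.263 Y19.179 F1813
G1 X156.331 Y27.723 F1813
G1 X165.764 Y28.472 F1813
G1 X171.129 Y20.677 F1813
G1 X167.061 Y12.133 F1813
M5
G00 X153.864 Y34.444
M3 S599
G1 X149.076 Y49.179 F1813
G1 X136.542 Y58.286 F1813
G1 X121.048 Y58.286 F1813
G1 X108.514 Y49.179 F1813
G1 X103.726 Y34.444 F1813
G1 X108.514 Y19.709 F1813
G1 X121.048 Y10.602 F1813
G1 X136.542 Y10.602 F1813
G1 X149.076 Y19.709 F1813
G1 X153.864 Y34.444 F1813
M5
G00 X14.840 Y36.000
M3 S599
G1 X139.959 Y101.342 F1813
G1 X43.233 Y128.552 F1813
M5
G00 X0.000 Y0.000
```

<svg xmlns="http://www.w3.org/2000/svg" width="218.545mm" height="149.878mm" viewBox="0 0 218.545 149.878">
  <polygon points="167.061,137.745 157.628,138.494 152.263,130.699 156.331,122.155 165.764,121.406 171.129,129.201" fill="none" stroke="#0000ff"/>
  <polygon points="153.864,115.434 149.076,100.699 136.542,91.592 121.048,91.592 108.514,100.699 103.726,115.434 108.514,130.169 121.048,139.276 136.542,139.276 149.076,130.169" fill="none" stroke="#0000ff"/>
  <polyline points="14.840,113.878 139.959,48.536 43.233,21.326" fill="none" stroke="#0000ff"/>
</svg>

Each laser-on run becomes one SVG element. Flip Y back into SVG space with y_svg = 149.878 − y_machine. Every run uses S599, so all elements get stroke `#0000ff` (score).

Run 1: The run returns to its start, so emit a `<polygon>` with points (Y-flipped): 167.061,137.745 157.628,138.494 152.263,130.699 156.331,122.155 165.764,121.406 171.129,129.201.

Run 2: The run returns to its start, so emit a `<polygon>` with points (Y-flipped): 153.864,115.434 149.076,100.699 136.542,91.592 121.048,91.592 108.514,100.699 103.726,115.434 108.514,130.169 121.048,139.276 136.542,139.276 149.076,130.169.

Run 3: The run is open, so emit a `<polyline>` with points (Y-flipped): 14.840,113.878 139.959,48.536 43.233,21.326.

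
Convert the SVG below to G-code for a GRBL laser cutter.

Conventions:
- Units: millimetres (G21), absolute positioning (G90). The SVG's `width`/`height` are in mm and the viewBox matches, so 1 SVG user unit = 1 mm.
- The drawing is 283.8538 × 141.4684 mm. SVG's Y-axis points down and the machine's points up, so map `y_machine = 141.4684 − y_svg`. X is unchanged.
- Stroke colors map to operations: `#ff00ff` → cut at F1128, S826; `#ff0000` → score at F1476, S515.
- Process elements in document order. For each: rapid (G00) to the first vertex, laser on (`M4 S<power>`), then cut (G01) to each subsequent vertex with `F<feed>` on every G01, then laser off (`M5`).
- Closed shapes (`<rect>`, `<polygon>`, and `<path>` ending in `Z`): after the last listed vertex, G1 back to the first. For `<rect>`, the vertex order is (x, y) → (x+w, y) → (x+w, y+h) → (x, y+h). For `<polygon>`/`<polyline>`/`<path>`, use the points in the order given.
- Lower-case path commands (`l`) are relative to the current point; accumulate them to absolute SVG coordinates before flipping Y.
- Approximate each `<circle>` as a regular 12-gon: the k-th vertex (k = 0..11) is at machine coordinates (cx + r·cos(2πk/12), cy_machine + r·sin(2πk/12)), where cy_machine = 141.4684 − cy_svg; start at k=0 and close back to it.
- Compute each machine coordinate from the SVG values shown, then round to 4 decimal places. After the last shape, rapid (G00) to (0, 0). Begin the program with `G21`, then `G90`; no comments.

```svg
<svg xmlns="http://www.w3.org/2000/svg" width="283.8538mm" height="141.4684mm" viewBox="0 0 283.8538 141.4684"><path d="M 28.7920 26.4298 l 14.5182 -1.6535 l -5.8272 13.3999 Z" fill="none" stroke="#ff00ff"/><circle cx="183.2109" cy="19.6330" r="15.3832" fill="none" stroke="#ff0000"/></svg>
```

G21
G90
G00 X28.7920 Y115.0386
M4 S826
G01 X43.3102 Y116.6921 F1128
G01 X37.4830 Y103.2922 F1128
G01 X28.7920 Y115.0386 F1128
M5
G00 X198.5941 Y121.8354
M4 S515
G01 X196.5331 Y129.5270 F1476
G01 X190.9025 Y135.1576 F1476
G01 X183.2109 Y137.2186 F1476
G01 X175.5193 Y135.1576 F1476
G01 X169.8887 Y129.5270 F1476
G01 X167.8277 Y121.8354 F1476
G01 X169.8887 Y114.1438 F1476
G01 X175.5193 Y108.5132 F1476
G01 X183.2109 Y106.4522 F1476
G01 X190.9025 Y108.5132 F1476
G01 X196.5331 Y114.1438 F1476
G01 X198.5941 Y121.8354 F1476
M5
G00 X0.0000 Y0.0000

1 u = 1 mm; y_m = 141.4684 − y.

[1] `<path>` regular polygon, #ff00ff→cut S826 F1128: (28.7920,115.0386) → (43.3102,116.6921) → (37.4830,103.2922) → (28.7920,115.0386) (closed)

[2] `<circle>` circle, #ff0000→score S515 F1476: (198.5941,121.8354) → (196.5331,129.5270) → (190.9025,135.1576) → (183.2109,137.2186) → (175.5193,135.1576) → (169.8887,129.5270) → (167.8277,121.8354) → (169.8887,114.1438) → (175.5193,108.5132) → (183.2109,106.4522) → (190.9025,108.5132) → (196.5331,114.1438) → (198.5941,121.8354) (closed)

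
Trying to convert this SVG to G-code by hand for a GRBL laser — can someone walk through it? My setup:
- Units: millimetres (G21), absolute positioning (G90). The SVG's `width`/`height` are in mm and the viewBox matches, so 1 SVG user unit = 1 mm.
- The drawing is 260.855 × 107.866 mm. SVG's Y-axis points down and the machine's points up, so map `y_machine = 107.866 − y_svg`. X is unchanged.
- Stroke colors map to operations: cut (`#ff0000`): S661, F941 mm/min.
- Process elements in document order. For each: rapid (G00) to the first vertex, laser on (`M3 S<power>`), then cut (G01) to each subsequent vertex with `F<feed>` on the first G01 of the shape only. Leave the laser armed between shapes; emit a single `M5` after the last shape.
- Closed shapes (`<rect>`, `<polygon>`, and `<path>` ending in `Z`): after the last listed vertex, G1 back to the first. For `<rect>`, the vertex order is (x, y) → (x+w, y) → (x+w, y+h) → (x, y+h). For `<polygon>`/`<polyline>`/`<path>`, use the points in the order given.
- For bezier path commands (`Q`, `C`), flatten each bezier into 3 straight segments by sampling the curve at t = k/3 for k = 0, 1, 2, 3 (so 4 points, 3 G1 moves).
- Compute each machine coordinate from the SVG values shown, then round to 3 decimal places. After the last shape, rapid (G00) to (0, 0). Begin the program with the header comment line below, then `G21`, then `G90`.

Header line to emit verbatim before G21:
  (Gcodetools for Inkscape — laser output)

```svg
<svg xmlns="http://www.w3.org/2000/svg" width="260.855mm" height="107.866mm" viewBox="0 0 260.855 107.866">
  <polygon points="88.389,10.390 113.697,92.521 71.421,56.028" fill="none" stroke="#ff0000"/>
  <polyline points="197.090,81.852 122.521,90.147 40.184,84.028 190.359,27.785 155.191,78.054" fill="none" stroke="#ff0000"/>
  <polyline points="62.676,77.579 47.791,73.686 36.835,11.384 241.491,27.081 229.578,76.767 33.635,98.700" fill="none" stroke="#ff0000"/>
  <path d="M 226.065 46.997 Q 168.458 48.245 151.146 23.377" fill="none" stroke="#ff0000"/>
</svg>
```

viewBox `0 0 260.855 107.866` with mm width/height → 1 unit = 1 mm. Flip: y_m = 107.866 − y_svg.

**Shape 1** — `<polygon>` closed polygon, stroke `#ff0000` → cut (S661, F941). Machine vertices: (88.389,97.476) → (113.697,15.345) → (71.421,51.838) → (88.389,97.476). Closed: final G1 returns to the first vertex.

**Shape 2** — `<polyline>` open polyline, stroke `#ff0000` → cut (S661, F941). Machine vertices: (197.090,26.014) → (122.521,17.719) → (40.184,23.838) → (190.359,80.081) → (155.191,29.812). Open path.

**Shape 3** — `<polyline>` open polyline, stroke `#ff0000` → cut (S661, F941). Machine vertices: (62.676,30.287) → (47.791,34.180) → (36.835,96.482) → (241.491,80.785) → (229.578,31.099) → (33.635,9.166). Open path.

**Shape 4** — `<path>` quadratic bezier, stroke `#ff0000` → cut (S661, F941). Control points (SVG): P0=(226.065,46.997), P1=(168.458,48.245), P2=(151.146,23.377); sampled at t=k/3. Machine vertices: (226.065,60.869) → (192.138,62.939) → (167.165,70.812) → (151.146,84.489). Open path.

(Gcodetools for Inkscape — laser output)
G21
G90
G00 X88.389 Y97.476
M3 S661
G01 X113.697 Y15.345 F941
G01 X71.421 Y51.838
G01 X88.389 Y97.476
G00 X197.090 Y26.014
M3 S661
G01 X122.521 Y17.719 F941
G01 X40.184 Y23.838
G01 X190.359 Y80.081
G01 X155.191 Y29.812
G00 X62.676 Y30.287
M3 S661
G01 X47.791 Y34.180 F941
G01 X36.835 Y96.482
G01 X241.491 Y80.785
G01 X229.578 Y31.099
G01 X33.635 Y9.166
G00 X226.065 Y60.869
M3 S661
G01 X192.138 Y62.939 F941
G01 X167.165 Y70.812
G01 X151.146 Y84.489
M5
G00 X0.000 Y0.000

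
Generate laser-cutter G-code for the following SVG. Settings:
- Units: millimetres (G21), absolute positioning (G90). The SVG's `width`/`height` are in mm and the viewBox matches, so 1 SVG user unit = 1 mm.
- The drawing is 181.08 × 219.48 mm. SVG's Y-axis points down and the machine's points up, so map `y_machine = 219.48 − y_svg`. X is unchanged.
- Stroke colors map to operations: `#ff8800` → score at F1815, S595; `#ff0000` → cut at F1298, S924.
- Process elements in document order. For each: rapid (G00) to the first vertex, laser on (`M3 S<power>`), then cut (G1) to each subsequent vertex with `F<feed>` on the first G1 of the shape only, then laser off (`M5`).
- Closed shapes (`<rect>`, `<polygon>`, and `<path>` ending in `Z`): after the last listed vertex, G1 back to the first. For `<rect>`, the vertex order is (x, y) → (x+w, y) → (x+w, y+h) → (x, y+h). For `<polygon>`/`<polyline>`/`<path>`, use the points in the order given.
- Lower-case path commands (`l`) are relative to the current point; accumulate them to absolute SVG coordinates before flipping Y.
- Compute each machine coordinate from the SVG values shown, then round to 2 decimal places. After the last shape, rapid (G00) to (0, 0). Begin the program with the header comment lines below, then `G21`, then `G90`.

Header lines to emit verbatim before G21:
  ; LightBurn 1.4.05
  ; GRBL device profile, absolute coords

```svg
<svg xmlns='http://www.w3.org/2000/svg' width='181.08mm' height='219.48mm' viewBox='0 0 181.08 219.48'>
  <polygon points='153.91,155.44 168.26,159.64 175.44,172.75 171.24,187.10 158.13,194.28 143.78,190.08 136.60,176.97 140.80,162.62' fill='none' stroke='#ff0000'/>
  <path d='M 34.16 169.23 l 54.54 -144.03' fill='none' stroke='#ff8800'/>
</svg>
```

Since the viewBox matches the mm dimensions, user units are millimetres directly. The only transform is the Y-flip y_m = 219.48 − y_svg.

Shape 1 is a regular polygon drawn with `<polygon>`. Its stroke #ff0000 means cut at S924, F1298. After flipping Y the toolpath is (153.91,64.04) → (168.26,59.84) → (175.44,46.73) → (171.24,32.38) → (158.13,25.20) → (143.78,29.40) → (136.60,42.51) → (140.80,56.86) → (153.91,64.04), returning to the start.

Shape 2 is a line segment drawn with `<path>`. Its stroke #ff8800 means score at S595, F1815. After flipping Y the toolpath is (34.16,50.25) → (88.70,194.28).

; LightBurn 1.4.05
; GRBL device profile, absolute coords
G21
G90
G00 X153.91 Y64.04
M3 S924
G1 X168.26 Y59.84 F1298
G1 X175.44 Y46.73
G1 X171.24 Y32.38
G1 X158.13 Y25.20
G1 X143.78 Y29.40
G1 X136.60 Y42.51
G1 X140.80 Y56.86
G1 X153.91 Y64.04
M5
G00 X34.16 Y50.25
M3 S595
G1 X88.70 Y194.28 F1815
M5
G00 X0.00 Y0.00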